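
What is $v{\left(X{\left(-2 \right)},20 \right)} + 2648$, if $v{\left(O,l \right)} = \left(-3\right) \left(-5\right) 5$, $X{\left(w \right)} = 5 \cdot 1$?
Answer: $2723$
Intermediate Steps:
$X{\left(w \right)} = 5$
$v{\left(O,l \right)} = 75$ ($v{\left(O,l \right)} = 15 \cdot 5 = 75$)
$v{\left(X{\left(-2 \right)},20 \right)} + 2648 = 75 + 2648 = 2723$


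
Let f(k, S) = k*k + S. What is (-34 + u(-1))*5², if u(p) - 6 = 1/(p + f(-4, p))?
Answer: -9775/14 ≈ -698.21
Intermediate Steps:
f(k, S) = S + k² (f(k, S) = k² + S = S + k²)
u(p) = 6 + 1/(16 + 2*p) (u(p) = 6 + 1/(p + (p + (-4)²)) = 6 + 1/(p + (p + 16)) = 6 + 1/(p + (16 + p)) = 6 + 1/(16 + 2*p))
(-34 + u(-1))*5² = (-34 + (97 + 12*(-1))/(2*(8 - 1)))*5² = (-34 + (½)*(97 - 12)/7)*25 = (-34 + (½)*(⅐)*85)*25 = (-34 + 85/14)*25 = -391/14*25 = -9775/14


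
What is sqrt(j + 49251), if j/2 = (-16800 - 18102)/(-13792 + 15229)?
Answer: sqrt(11289053319)/479 ≈ 221.82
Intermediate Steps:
j = -23268/479 (j = 2*((-16800 - 18102)/(-13792 + 15229)) = 2*(-34902/1437) = 2*(-34902*1/1437) = 2*(-11634/479) = -23268/479 ≈ -48.576)
sqrt(j + 49251) = sqrt(-23268/479 + 49251) = sqrt(23567961/479) = sqrt(11289053319)/479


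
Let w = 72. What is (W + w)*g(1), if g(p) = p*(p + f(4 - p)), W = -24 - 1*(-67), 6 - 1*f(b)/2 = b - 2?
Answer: 1265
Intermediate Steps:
f(b) = 16 - 2*b (f(b) = 12 - 2*(b - 2) = 12 - 2*(-2 + b) = 12 + (4 - 2*b) = 16 - 2*b)
W = 43 (W = -24 + 67 = 43)
g(p) = p*(8 + 3*p) (g(p) = p*(p + (16 - 2*(4 - p))) = p*(p + (16 + (-8 + 2*p))) = p*(p + (8 + 2*p)) = p*(8 + 3*p))
(W + w)*g(1) = (43 + 72)*(1*(8 + 3*1)) = 115*(1*(8 + 3)) = 115*(1*11) = 115*11 = 1265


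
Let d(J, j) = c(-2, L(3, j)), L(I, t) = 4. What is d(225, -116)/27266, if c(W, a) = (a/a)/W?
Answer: -1/54532 ≈ -1.8338e-5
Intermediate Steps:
c(W, a) = 1/W
d(J, j) = -½ (d(J, j) = 1/(-2) = -½)
d(225, -116)/27266 = -½/27266 = -½*1/27266 = -1/54532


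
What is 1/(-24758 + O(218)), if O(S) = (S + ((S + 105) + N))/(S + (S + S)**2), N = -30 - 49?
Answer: -31719/785298925 ≈ -4.0391e-5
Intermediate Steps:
N = -79
O(S) = (26 + 2*S)/(S + 4*S**2) (O(S) = (S + ((S + 105) - 79))/(S + (S + S)**2) = (S + ((105 + S) - 79))/(S + (2*S)**2) = (S + (26 + S))/(S + 4*S**2) = (26 + 2*S)/(S + 4*S**2))
1/(-24758 + O(218)) = 1/(-24758 + 2*(13 + 218)/(218*(1 + 4*218))) = 1/(-24758 + 2*(1/218)*231/(1 + 872)) = 1/(-24758 + 2*(1/218)*231/873) = 1/(-24758 + 2*(1/218)*(1/873)*231) = 1/(-24758 + 77/31719) = 1/(-785298925/31719) = -31719/785298925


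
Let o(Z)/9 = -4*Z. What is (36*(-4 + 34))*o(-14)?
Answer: 544320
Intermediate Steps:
o(Z) = -36*Z (o(Z) = 9*(-4*Z) = -36*Z)
(36*(-4 + 34))*o(-14) = (36*(-4 + 34))*(-36*(-14)) = (36*30)*504 = 1080*504 = 544320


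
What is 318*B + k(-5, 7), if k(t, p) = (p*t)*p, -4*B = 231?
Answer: -37219/2 ≈ -18610.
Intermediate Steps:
B = -231/4 (B = -¼*231 = -231/4 ≈ -57.750)
k(t, p) = t*p²
318*B + k(-5, 7) = 318*(-231/4) - 5*7² = -36729/2 - 5*49 = -36729/2 - 245 = -37219/2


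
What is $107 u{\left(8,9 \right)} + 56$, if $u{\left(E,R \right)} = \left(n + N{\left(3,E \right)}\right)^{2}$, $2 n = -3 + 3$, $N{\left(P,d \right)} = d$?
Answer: $6904$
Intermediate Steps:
$n = 0$ ($n = \frac{-3 + 3}{2} = \frac{1}{2} \cdot 0 = 0$)
$u{\left(E,R \right)} = E^{2}$ ($u{\left(E,R \right)} = \left(0 + E\right)^{2} = E^{2}$)
$107 u{\left(8,9 \right)} + 56 = 107 \cdot 8^{2} + 56 = 107 \cdot 64 + 56 = 6848 + 56 = 6904$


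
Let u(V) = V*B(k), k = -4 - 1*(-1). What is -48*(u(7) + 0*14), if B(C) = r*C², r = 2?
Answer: -6048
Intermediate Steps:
k = -3 (k = -4 + 1 = -3)
B(C) = 2*C²
u(V) = 18*V (u(V) = V*(2*(-3)²) = V*(2*9) = V*18 = 18*V)
-48*(u(7) + 0*14) = -48*(18*7 + 0*14) = -48*(126 + 0) = -48*126 = -6048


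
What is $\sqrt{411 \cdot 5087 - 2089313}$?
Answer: $38$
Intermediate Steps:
$\sqrt{411 \cdot 5087 - 2089313} = \sqrt{2090757 - 2089313} = \sqrt{1444} = 38$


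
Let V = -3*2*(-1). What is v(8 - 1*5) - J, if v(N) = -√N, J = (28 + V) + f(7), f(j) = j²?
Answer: -83 - √3 ≈ -84.732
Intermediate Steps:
V = 6 (V = -6*(-1) = 6)
J = 83 (J = (28 + 6) + 7² = 34 + 49 = 83)
v(8 - 1*5) - J = -√(8 - 1*5) - 1*83 = -√(8 - 5) - 83 = -√3 - 83 = -83 - √3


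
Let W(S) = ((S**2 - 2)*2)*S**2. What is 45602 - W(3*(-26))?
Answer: -73960174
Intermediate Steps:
W(S) = S**2*(-4 + 2*S**2) (W(S) = ((-2 + S**2)*2)*S**2 = (-4 + 2*S**2)*S**2 = S**2*(-4 + 2*S**2))
45602 - W(3*(-26)) = 45602 - 2*(3*(-26))**2*(-2 + (3*(-26))**2) = 45602 - 2*(-78)**2*(-2 + (-78)**2) = 45602 - 2*6084*(-2 + 6084) = 45602 - 2*6084*6082 = 45602 - 1*74005776 = 45602 - 74005776 = -73960174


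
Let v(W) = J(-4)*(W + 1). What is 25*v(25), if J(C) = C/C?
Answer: 650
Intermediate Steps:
J(C) = 1
v(W) = 1 + W (v(W) = 1*(W + 1) = 1*(1 + W) = 1 + W)
25*v(25) = 25*(1 + 25) = 25*26 = 650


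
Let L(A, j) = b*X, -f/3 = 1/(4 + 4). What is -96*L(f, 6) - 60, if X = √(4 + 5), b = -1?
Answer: 228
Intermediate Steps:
f = -3/8 (f = -3/(4 + 4) = -3/8 ≈ -0.37500)
X = 3 (X = √9 = 3)
L(A, j) = -3 (L(A, j) = -1*3 = -3)
-96*L(f, 6) - 60 = -96*(-3) - 60 = 288 - 60 = 228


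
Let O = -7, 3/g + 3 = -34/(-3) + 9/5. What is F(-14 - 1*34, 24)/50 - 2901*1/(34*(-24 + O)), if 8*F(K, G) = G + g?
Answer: 90136611/32041600 ≈ 2.8131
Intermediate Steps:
g = 45/152 (g = 3/(-3 + (-34/(-3) + 9/5)) = 3/(-3 + (-34*(-⅓) + 9*(⅕))) = 3/(-3 + (34/3 + 9/5)) = 3/(-3 + 197/15) = 3/(152/15) = 3*(15/152) = 45/152 ≈ 0.29605)
F(K, G) = 45/1216 + G/8 (F(K, G) = (G + 45/152)/8 = (45/152 + G)/8 = 45/1216 + G/8)
F(-14 - 1*34, 24)/50 - 2901*1/(34*(-24 + O)) = (45/1216 + (⅛)*24)/50 - 2901*1/(34*(-24 - 7)) = (45/1216 + 3)*(1/50) - 2901/((-(-31)*(-34))) = (3693/1216)*(1/50) - 2901/((-1*1054)) = 3693/60800 - 2901/(-1054) = 3693/60800 - 2901*(-1/1054) = 3693/60800 + 2901/1054 = 90136611/32041600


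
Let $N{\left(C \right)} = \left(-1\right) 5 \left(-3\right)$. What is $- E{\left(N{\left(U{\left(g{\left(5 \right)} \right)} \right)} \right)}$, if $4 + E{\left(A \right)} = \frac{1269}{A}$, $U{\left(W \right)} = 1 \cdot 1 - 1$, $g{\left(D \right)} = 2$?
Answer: $- \frac{403}{5} \approx -80.6$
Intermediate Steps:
$U{\left(W \right)} = 0$ ($U{\left(W \right)} = 1 - 1 = 0$)
$N{\left(C \right)} = 15$ ($N{\left(C \right)} = \left(-5\right) \left(-3\right) = 15$)
$E{\left(A \right)} = -4 + \frac{1269}{A}$
$- E{\left(N{\left(U{\left(g{\left(5 \right)} \right)} \right)} \right)} = - (-4 + \frac{1269}{15}) = - (-4 + 1269 \cdot \frac{1}{15}) = - (-4 + \frac{423}{5}) = \left(-1\right) \frac{403}{5} = - \frac{403}{5}$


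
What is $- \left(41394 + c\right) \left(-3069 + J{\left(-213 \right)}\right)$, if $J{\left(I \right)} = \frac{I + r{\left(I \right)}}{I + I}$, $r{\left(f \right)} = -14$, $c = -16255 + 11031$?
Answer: $\frac{23640115195}{213} \approx 1.1099 \cdot 10^{8}$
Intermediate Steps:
$c = -5224$
$J{\left(I \right)} = \frac{-14 + I}{2 I}$ ($J{\left(I \right)} = \frac{I - 14}{I + I} = \frac{-14 + I}{2 I}$)
$- \left(41394 + c\right) \left(-3069 + J{\left(-213 \right)}\right) = - \left(41394 - 5224\right) \left(-3069 + \frac{-14 - 213}{2 \left(-213\right)}\right) = - 36170 \left(-3069 + \frac{1}{2} \left(- \frac{1}{213}\right) \left(-227\right)\right) = - 36170 \left(-3069 + \frac{227}{426}\right) = - \frac{36170 \left(-1307167\right)}{426} = \left(-1\right) \left(- \frac{23640115195}{213}\right) = \frac{23640115195}{213}$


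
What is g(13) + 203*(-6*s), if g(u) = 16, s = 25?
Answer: -30434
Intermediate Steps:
g(13) + 203*(-6*s) = 16 + 203*(-6*25) = 16 + 203*(-150) = 16 - 30450 = -30434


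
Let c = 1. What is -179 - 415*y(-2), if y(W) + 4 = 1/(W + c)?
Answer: 1896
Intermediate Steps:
y(W) = -4 + 1/(1 + W) (y(W) = -4 + 1/(W + 1) = -4 + 1/(1 + W))
-179 - 415*y(-2) = -179 - 415*(-3 - 4*(-2))/(1 - 2) = -179 - 415*(-3 + 8)/(-1) = -179 - (-415)*5 = -179 - 415*(-5) = -179 + 2075 = 1896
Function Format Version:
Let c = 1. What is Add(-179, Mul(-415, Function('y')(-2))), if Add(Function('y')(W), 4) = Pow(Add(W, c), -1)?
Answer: 1896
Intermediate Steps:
Function('y')(W) = Add(-4, Pow(Add(1, W), -1)) (Function('y')(W) = Add(-4, Pow(Add(W, 1), -1)) = Add(-4, Pow(Add(1, W), -1)))
Add(-179, Mul(-415, Function('y')(-2))) = Add(-179, Mul(-415, Mul(Pow(Add(1, -2), -1), Add(-3, Mul(-4, -2))))) = Add(-179, Mul(-415, Mul(Pow(-1, -1), Add(-3, 8)))) = Add(-179, Mul(-415, Mul(-1, 5))) = Add(-179, Mul(-415, -5)) = Add(-179, 2075) = 1896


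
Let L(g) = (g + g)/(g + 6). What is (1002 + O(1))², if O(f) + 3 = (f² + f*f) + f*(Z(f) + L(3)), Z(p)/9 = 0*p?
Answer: 9030025/9 ≈ 1.0033e+6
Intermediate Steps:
L(g) = 2*g/(6 + g) (L(g) = (2*g)/(6 + g) = 2*g/(6 + g))
Z(p) = 0 (Z(p) = 9*(0*p) = 9*0 = 0)
O(f) = -3 + 2*f² + 2*f/3 (O(f) = -3 + ((f² + f*f) + f*(0 + 2*3/(6 + 3))) = -3 + ((f² + f²) + f*(0 + 2*3/9)) = -3 + (2*f² + f*(0 + 2*3*(⅑))) = -3 + (2*f² + f*(0 + ⅔)) = -3 + (2*f² + f*(⅔)) = -3 + (2*f² + 2*f/3) = -3 + 2*f² + 2*f/3)
(1002 + O(1))² = (1002 + (-3 + 2*1² + (⅔)*1))² = (1002 + (-3 + 2*1 + ⅔))² = (1002 + (-3 + 2 + ⅔))² = (1002 - ⅓)² = (3005/3)² = 9030025/9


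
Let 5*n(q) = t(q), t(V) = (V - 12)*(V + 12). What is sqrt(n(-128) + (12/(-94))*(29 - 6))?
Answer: sqrt(7168346)/47 ≈ 56.965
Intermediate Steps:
t(V) = (-12 + V)*(12 + V)
n(q) = -144/5 + q**2/5 (n(q) = (-144 + q**2)/5 = -144/5 + q**2/5)
sqrt(n(-128) + (12/(-94))*(29 - 6)) = sqrt((-144/5 + (1/5)*(-128)**2) + (12/(-94))*(29 - 6)) = sqrt((-144/5 + (1/5)*16384) + (12*(-1/94))*23) = sqrt((-144/5 + 16384/5) - 6/47*23) = sqrt(3248 - 138/47) = sqrt(152518/47) = sqrt(7168346)/47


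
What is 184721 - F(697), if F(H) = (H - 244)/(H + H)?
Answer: 257500621/1394 ≈ 1.8472e+5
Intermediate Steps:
F(H) = (-244 + H)/(2*H) (F(H) = (-244 + H)/((2*H)) = (-244 + H)*(1/(2*H)) = (-244 + H)/(2*H))
184721 - F(697) = 184721 - (-244 + 697)/(2*697) = 184721 - 453/(2*697) = 184721 - 1*453/1394 = 184721 - 453/1394 = 257500621/1394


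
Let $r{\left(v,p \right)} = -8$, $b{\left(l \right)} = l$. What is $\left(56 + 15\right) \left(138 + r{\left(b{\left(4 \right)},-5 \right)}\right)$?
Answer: $9230$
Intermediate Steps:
$\left(56 + 15\right) \left(138 + r{\left(b{\left(4 \right)},-5 \right)}\right) = \left(56 + 15\right) \left(138 - 8\right) = 71 \cdot 130 = 9230$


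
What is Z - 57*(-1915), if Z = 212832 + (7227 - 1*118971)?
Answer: 210243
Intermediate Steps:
Z = 101088 (Z = 212832 + (7227 - 118971) = 212832 - 111744 = 101088)
Z - 57*(-1915) = 101088 - 57*(-1915) = 101088 + 109155 = 210243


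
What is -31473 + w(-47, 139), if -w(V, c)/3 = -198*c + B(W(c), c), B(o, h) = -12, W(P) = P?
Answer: 51129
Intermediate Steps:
w(V, c) = 36 + 594*c (w(V, c) = -3*(-198*c - 12) = -3*(-12 - 198*c) = 36 + 594*c)
-31473 + w(-47, 139) = -31473 + (36 + 594*139) = -31473 + (36 + 82566) = -31473 + 82602 = 51129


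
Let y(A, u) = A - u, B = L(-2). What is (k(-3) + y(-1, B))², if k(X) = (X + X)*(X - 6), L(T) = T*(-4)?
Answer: 2025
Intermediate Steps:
L(T) = -4*T
B = 8 (B = -4*(-2) = 8)
k(X) = 2*X*(-6 + X) (k(X) = (2*X)*(-6 + X) = 2*X*(-6 + X))
(k(-3) + y(-1, B))² = (2*(-3)*(-6 - 3) + (-1 - 1*8))² = (2*(-3)*(-9) + (-1 - 8))² = (54 - 9)² = 45² = 2025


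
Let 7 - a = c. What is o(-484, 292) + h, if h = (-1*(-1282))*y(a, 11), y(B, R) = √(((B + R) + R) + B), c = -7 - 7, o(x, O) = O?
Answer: 10548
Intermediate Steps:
c = -14
a = 21 (a = 7 - 1*(-14) = 7 + 14 = 21)
y(B, R) = √(2*B + 2*R) (y(B, R) = √((B + 2*R) + B) = √(2*B + 2*R))
h = 10256 (h = (-1*(-1282))*√(2*21 + 2*11) = 1282*√(42 + 22) = 1282*√64 = 1282*8 = 10256)
o(-484, 292) + h = 292 + 10256 = 10548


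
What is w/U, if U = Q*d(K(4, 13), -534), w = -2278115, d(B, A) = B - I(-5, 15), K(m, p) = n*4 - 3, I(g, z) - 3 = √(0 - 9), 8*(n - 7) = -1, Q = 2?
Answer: -19591789/377 - 2733738*I/377 ≈ -51968.0 - 7251.3*I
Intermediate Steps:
n = 55/8 (n = 7 + (⅛)*(-1) = 7 - ⅛ = 55/8 ≈ 6.8750)
I(g, z) = 3 + 3*I (I(g, z) = 3 + √(0 - 9) = 3 + √(-9) = 3 + 3*I)
K(m, p) = 49/2 (K(m, p) = (55/8)*4 - 3 = 55/2 - 3 = 49/2)
d(B, A) = -3 + B - 3*I (d(B, A) = B - (3 + 3*I) = B + (-3 - 3*I) = -3 + B - 3*I)
U = 43 - 6*I (U = 2*(-3 + 49/2 - 3*I) = 2*(43/2 - 3*I) = 43 - 6*I ≈ 43.0 - 6.0*I)
w/U = -2278115*(43 + 6*I)/1885 = -455623*(43 + 6*I)/377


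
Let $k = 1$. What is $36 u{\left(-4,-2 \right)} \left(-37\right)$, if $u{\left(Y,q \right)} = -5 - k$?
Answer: $7992$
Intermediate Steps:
$u{\left(Y,q \right)} = -6$ ($u{\left(Y,q \right)} = -5 - 1 = -6$)
$36 u{\left(-4,-2 \right)} \left(-37\right) = 36 \left(-6\right) \left(-37\right) = \left(-216\right) \left(-37\right) = 7992$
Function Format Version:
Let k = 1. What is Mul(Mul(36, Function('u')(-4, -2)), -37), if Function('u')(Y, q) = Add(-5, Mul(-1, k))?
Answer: 7992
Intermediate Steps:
Function('u')(Y, q) = -6 (Function('u')(Y, q) = Add(-5, Mul(-1, 1)) = Add(-5, -1) = -6)
Mul(Mul(36, Function('u')(-4, -2)), -37) = Mul(Mul(36, -6), -37) = Mul(-216, -37) = 7992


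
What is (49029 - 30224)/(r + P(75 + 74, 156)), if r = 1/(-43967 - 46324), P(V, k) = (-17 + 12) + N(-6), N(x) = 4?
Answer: -1697922255/90292 ≈ -18805.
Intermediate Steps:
P(V, k) = -1 (P(V, k) = (-17 + 12) + 4 = -5 + 4 = -1)
r = -1/90291 (r = 1/(-90291) = -1/90291 ≈ -1.1075e-5)
(49029 - 30224)/(r + P(75 + 74, 156)) = (49029 - 30224)/(-1/90291 - 1) = 18805/(-90292/90291) = 18805*(-90291/90292) = -1697922255/90292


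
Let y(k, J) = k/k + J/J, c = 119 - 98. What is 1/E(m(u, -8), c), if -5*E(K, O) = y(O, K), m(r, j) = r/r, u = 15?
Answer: -5/2 ≈ -2.5000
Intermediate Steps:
m(r, j) = 1
c = 21
y(k, J) = 2 (y(k, J) = 1 + 1 = 2)
E(K, O) = -⅖ (E(K, O) = -⅕*2 = -⅖)
1/E(m(u, -8), c) = 1/(-⅖) = -5/2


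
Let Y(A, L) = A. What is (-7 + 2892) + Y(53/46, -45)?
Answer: 132763/46 ≈ 2886.2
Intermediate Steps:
(-7 + 2892) + Y(53/46, -45) = (-7 + 2892) + 53/46 = 2885 + 53*(1/46) = 2885 + 53/46 = 132763/46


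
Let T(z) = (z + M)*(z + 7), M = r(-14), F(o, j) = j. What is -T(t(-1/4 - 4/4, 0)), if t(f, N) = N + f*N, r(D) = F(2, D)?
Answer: 98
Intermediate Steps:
r(D) = D
M = -14
t(f, N) = N + N*f
T(z) = (-14 + z)*(7 + z) (T(z) = (z - 14)*(z + 7) = (-14 + z)*(7 + z))
-T(t(-1/4 - 4/4, 0)) = -(-98 + (0*(1 + (-1/4 - 4/4)))² - 0*(1 + (-1/4 - 4/4))) = -(-98 + (0*(1 + (-1*¼ - 4*¼)))² - 0*(1 + (-1*¼ - 4*¼))) = -(-98 + (0*(1 + (-¼ - 1)))² - 0*(1 + (-¼ - 1))) = -(-98 + (0*(1 - 5/4))² - 0*(1 - 5/4)) = -(-98 + (0*(-¼))² - 0*(-1)/4) = -(-98 + 0² - 7*0) = -(-98 + 0 + 0) = -1*(-98) = 98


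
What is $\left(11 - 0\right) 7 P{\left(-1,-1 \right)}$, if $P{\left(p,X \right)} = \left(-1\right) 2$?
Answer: $-154$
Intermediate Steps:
$P{\left(p,X \right)} = -2$
$\left(11 - 0\right) 7 P{\left(-1,-1 \right)} = \left(11 - 0\right) 7 \left(-2\right) = \left(11 + 0\right) 7 \left(-2\right) = 11 \cdot 7 \left(-2\right) = 77 \left(-2\right) = -154$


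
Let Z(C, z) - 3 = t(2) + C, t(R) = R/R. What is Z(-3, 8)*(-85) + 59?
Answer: -26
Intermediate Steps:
t(R) = 1
Z(C, z) = 4 + C (Z(C, z) = 3 + (1 + C) = 4 + C)
Z(-3, 8)*(-85) + 59 = (4 - 3)*(-85) + 59 = 1*(-85) + 59 = -85 + 59 = -26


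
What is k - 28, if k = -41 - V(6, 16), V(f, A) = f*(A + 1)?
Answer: -171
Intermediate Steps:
V(f, A) = f*(1 + A)
k = -143 (k = -41 - 6*(1 + 16) = -41 - 6*17 = -41 - 1*102 = -41 - 102 = -143)
k - 28 = -143 - 28 = -171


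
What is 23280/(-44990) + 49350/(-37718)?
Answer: -154916577/84846641 ≈ -1.8258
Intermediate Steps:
23280/(-44990) + 49350/(-37718) = 23280*(-1/44990) + 49350*(-1/37718) = -2328/4499 - 24675/18859 = -154916577/84846641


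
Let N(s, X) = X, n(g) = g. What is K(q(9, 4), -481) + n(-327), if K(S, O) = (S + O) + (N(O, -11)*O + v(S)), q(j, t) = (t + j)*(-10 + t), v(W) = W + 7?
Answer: 4334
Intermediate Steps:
v(W) = 7 + W
q(j, t) = (-10 + t)*(j + t) (q(j, t) = (j + t)*(-10 + t) = (-10 + t)*(j + t))
K(S, O) = 7 - 10*O + 2*S (K(S, O) = (S + O) + (-11*O + (7 + S)) = (O + S) + (7 + S - 11*O) = 7 - 10*O + 2*S)
K(q(9, 4), -481) + n(-327) = (7 - 10*(-481) + 2*(4² - 10*9 - 10*4 + 9*4)) - 327 = (7 + 4810 + 2*(16 - 90 - 40 + 36)) - 327 = (7 + 4810 + 2*(-78)) - 327 = (7 + 4810 - 156) - 327 = 4661 - 327 = 4334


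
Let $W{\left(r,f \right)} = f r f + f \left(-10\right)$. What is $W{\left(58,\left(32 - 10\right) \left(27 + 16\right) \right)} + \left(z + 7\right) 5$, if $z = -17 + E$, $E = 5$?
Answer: $51895643$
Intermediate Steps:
$W{\left(r,f \right)} = - 10 f + r f^{2}$ ($W{\left(r,f \right)} = r f^{2} - 10 f = - 10 f + r f^{2}$)
$z = -12$ ($z = -17 + 5 = -12$)
$W{\left(58,\left(32 - 10\right) \left(27 + 16\right) \right)} + \left(z + 7\right) 5 = \left(32 - 10\right) \left(27 + 16\right) \left(-10 + \left(32 - 10\right) \left(27 + 16\right) 58\right) + \left(-12 + 7\right) 5 = 22 \cdot 43 \left(-10 + 22 \cdot 43 \cdot 58\right) - 25 = 946 \left(-10 + 946 \cdot 58\right) - 25 = 946 \left(-10 + 54868\right) - 25 = 946 \cdot 54858 - 25 = 51895668 - 25 = 51895643$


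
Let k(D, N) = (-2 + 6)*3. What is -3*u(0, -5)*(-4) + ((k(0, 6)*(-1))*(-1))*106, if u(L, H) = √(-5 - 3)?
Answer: 1272 + 24*I*√2 ≈ 1272.0 + 33.941*I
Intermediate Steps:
u(L, H) = 2*I*√2 (u(L, H) = √(-8) = 2*I*√2)
k(D, N) = 12 (k(D, N) = 4*3 = 12)
-3*u(0, -5)*(-4) + ((k(0, 6)*(-1))*(-1))*106 = -6*I*√2*(-4) + ((12*(-1))*(-1))*106 = -6*I*√2*(-4) - 12*(-1)*106 = 24*I*√2 + 12*106 = 24*I*√2 + 1272 = 1272 + 24*I*√2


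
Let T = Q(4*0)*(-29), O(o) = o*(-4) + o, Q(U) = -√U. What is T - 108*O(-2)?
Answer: -648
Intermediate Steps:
O(o) = -3*o (O(o) = -4*o + o = -3*o)
T = 0 (T = -√(4*0)*(-29) = -√0*(-29) = -1*0*(-29) = 0*(-29) = 0)
T - 108*O(-2) = 0 - (-324)*(-2) = 0 - 108*6 = 0 - 648 = -648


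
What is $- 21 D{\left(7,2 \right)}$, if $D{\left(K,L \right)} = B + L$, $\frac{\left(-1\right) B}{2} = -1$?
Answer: $-84$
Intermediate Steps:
$B = 2$ ($B = \left(-2\right) \left(-1\right) = 2$)
$D{\left(K,L \right)} = 2 + L$
$- 21 D{\left(7,2 \right)} = - 21 \left(2 + 2\right) = \left(-21\right) 4 = -84$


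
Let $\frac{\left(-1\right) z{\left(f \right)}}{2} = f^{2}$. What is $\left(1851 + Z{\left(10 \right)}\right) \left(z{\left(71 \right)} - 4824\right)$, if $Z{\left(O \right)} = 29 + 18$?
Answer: $-28291588$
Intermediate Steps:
$z{\left(f \right)} = - 2 f^{2}$
$Z{\left(O \right)} = 47$
$\left(1851 + Z{\left(10 \right)}\right) \left(z{\left(71 \right)} - 4824\right) = \left(1851 + 47\right) \left(- 2 \cdot 71^{2} - 4824\right) = 1898 \left(\left(-2\right) 5041 - 4824\right) = 1898 \left(-10082 - 4824\right) = 1898 \left(-14906\right) = -28291588$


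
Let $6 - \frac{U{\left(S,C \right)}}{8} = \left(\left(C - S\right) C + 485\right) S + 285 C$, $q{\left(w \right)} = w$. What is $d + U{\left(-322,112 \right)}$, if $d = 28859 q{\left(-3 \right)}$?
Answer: $126121679$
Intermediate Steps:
$d = -86577$ ($d = 28859 \left(-3\right) = -86577$)
$U{\left(S,C \right)} = 48 - 2280 C - 8 S \left(485 + C \left(C - S\right)\right)$ ($U{\left(S,C \right)} = 48 - 8 \left(\left(\left(C - S\right) C + 485\right) S + 285 C\right) = 48 - 8 \left(\left(C \left(C - S\right) + 485\right) S + 285 C\right) = 48 - 8 \left(\left(485 + C \left(C - S\right)\right) S + 285 C\right) = 48 - 8 \left(S \left(485 + C \left(C - S\right)\right) + 285 C\right) = 48 - 8 \left(285 C + S \left(485 + C \left(C - S\right)\right)\right) = 48 - \left(2280 C + 8 S \left(485 + C \left(C - S\right)\right)\right) = 48 - 2280 C - 8 S \left(485 + C \left(C - S\right)\right)$)
$d + U{\left(-322,112 \right)} = -86577 - \left(-994048 - 92900864 - 32313344\right) = -86577 + \left(48 + 1249360 - 255360 - \left(-2576\right) 12544 + 8 \cdot 112 \cdot 103684\right) = -86577 + \left(48 + 1249360 - 255360 + 32313344 + 92900864\right) = -86577 + 126208256 = 126121679$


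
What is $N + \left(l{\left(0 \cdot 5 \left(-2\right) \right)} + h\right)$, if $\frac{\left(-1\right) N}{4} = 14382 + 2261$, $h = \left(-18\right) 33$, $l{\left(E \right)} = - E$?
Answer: $-67166$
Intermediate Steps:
$h = -594$
$N = -66572$ ($N = - 4 \left(14382 + 2261\right) = \left(-4\right) 16643 = -66572$)
$N + \left(l{\left(0 \cdot 5 \left(-2\right) \right)} + h\right) = -66572 - \left(594 + 0 \cdot 5 \left(-2\right)\right) = -66572 - \left(594 + 0 \left(-2\right)\right) = -66572 - 594 = -67166$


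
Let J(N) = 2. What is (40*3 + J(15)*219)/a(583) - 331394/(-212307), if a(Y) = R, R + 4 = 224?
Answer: 95686993/23353770 ≈ 4.0973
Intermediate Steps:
R = 220 (R = -4 + 224 = 220)
a(Y) = 220
(40*3 + J(15)*219)/a(583) - 331394/(-212307) = (40*3 + 2*219)/220 - 331394/(-212307) = (120 + 438)*(1/220) - 331394*(-1/212307) = 558*(1/220) + 331394/212307 = 279/110 + 331394/212307 = 95686993/23353770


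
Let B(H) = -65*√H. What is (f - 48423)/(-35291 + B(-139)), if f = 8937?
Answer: 696750213/623020978 - 1283295*I*√139/623020978 ≈ 1.1183 - 0.024285*I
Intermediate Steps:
(f - 48423)/(-35291 + B(-139)) = (8937 - 48423)/(-35291 - 65*I*√139) = -39486/(-35291 - 65*I*√139)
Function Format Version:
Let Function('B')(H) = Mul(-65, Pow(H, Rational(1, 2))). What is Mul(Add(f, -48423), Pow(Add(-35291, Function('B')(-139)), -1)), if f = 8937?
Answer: Add(Rational(696750213, 623020978), Mul(Rational(-1283295, 623020978), I, Pow(139, Rational(1, 2)))) ≈ Add(1.1183, Mul(-0.024285, I))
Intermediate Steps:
Mul(Add(f, -48423), Pow(Add(-35291, Function('B')(-139)), -1)) = Mul(Add(8937, -48423), Pow(Add(-35291, Mul(-65, Pow(-139, Rational(1, 2)))), -1)) = Mul(-39486, Pow(Add(-35291, Mul(-65, Mul(I, Pow(139, Rational(1, 2))))), -1)) = Mul(-39486, Pow(Add(-35291, Mul(-65, I, Pow(139, Rational(1, 2)))), -1))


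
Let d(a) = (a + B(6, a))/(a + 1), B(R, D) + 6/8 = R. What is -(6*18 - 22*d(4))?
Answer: -673/10 ≈ -67.300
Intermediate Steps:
B(R, D) = -¾ + R
d(a) = (21/4 + a)/(1 + a) (d(a) = (a + (-¾ + 6))/(a + 1) = (a + 21/4)/(1 + a) = (21/4 + a)/(1 + a))
-(6*18 - 22*d(4)) = -(6*18 - 22*(21/4 + 4)/(1 + 4)) = -(108 - 22*37/(5*4)) = -(108 - 22*37/20) = -(108 - 407/10) = -1*673/10 = -673/10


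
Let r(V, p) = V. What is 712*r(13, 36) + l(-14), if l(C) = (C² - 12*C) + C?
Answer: 9606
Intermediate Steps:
l(C) = C² - 11*C
712*r(13, 36) + l(-14) = 712*13 - 14*(-11 - 14) = 9256 - 14*(-25) = 9256 + 350 = 9606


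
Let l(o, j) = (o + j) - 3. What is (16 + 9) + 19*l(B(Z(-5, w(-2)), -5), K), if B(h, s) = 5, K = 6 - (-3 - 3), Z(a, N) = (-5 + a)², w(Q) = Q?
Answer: 291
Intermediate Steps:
K = 12 (K = 6 - 1*(-6) = 6 + 6 = 12)
l(o, j) = -3 + j + o (l(o, j) = (j + o) - 3 = -3 + j + o)
(16 + 9) + 19*l(B(Z(-5, w(-2)), -5), K) = (16 + 9) + 19*(-3 + 12 + 5) = 25 + 19*14 = 25 + 266 = 291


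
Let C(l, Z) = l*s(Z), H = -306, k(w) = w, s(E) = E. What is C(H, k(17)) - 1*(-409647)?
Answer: 404445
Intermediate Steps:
C(l, Z) = Z*l (C(l, Z) = l*Z = Z*l)
C(H, k(17)) - 1*(-409647) = 17*(-306) - 1*(-409647) = -5202 + 409647 = 404445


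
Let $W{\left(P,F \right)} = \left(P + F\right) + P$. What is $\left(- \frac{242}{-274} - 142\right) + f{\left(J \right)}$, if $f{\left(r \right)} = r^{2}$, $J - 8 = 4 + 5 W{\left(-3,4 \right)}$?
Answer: $- \frac{18785}{137} \approx -137.12$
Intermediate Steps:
$W{\left(P,F \right)} = F + 2 P$ ($W{\left(P,F \right)} = \left(F + P\right) + P = F + 2 P$)
$J = 2$ ($J = 8 + \left(4 + 5 \left(4 + 2 \left(-3\right)\right)\right) = 8 + \left(4 + 5 \left(4 - 6\right)\right) = 8 + \left(4 + 5 \left(-2\right)\right) = 8 + \left(4 - 10\right) = 8 - 6 = 2$)
$\left(- \frac{242}{-274} - 142\right) + f{\left(J \right)} = \left(- \frac{242}{-274} - 142\right) + 2^{2} = \left(\left(-242\right) \left(- \frac{1}{274}\right) - 142\right) + 4 = \left(\frac{121}{137} - 142\right) + 4 = - \frac{19333}{137} + 4 = - \frac{18785}{137}$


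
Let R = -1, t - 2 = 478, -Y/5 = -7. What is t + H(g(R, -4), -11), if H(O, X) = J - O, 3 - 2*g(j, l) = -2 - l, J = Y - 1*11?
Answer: 1007/2 ≈ 503.50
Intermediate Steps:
Y = 35 (Y = -5*(-7) = 35)
t = 480 (t = 2 + 478 = 480)
J = 24 (J = 35 - 1*11 = 35 - 11 = 24)
g(j, l) = 5/2 + l/2 (g(j, l) = 3/2 - (-2 - l)/2 = 3/2 + (1 + l/2) = 5/2 + l/2)
H(O, X) = 24 - O
t + H(g(R, -4), -11) = 480 + (24 - (5/2 + (½)*(-4))) = 480 + (24 - (5/2 - 2)) = 480 + (24 - 1*½) = 480 + (24 - ½) = 480 + 47/2 = 1007/2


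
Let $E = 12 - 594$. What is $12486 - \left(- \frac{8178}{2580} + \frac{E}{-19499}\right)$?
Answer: $\frac{104716067897}{8384570} \approx 12489.0$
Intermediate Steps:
$E = -582$ ($E = 12 - 594 = -582$)
$12486 - \left(- \frac{8178}{2580} + \frac{E}{-19499}\right) = 12486 - \left(- \frac{8178}{2580} - \frac{582}{-19499}\right) = 12486 - \left(\left(-8178\right) \frac{1}{2580} - - \frac{582}{19499}\right) = 12486 - \left(- \frac{1363}{430} + \frac{582}{19499}\right) = 12486 - - \frac{26326877}{8384570} = 12486 + \frac{26326877}{8384570} = \frac{104716067897}{8384570}$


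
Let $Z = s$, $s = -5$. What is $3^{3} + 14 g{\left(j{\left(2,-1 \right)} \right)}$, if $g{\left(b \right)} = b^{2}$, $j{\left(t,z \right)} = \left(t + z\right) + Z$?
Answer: $251$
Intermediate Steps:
$Z = -5$
$j{\left(t,z \right)} = -5 + t + z$ ($j{\left(t,z \right)} = \left(t + z\right) - 5 = -5 + t + z$)
$3^{3} + 14 g{\left(j{\left(2,-1 \right)} \right)} = 3^{3} + 14 \left(-5 + 2 - 1\right)^{2} = 27 + 14 \left(-4\right)^{2} = 27 + 14 \cdot 16 = 27 + 224 = 251$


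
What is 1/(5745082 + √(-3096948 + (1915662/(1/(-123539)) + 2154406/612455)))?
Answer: 1759302098155/10179807249109576772 - I*√22193051804117666543605/10179807249109576772 ≈ 1.7282e-7 - 1.4634e-8*I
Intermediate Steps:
1/(5745082 + √(-3096948 + (1915662/(1/(-123539)) + 2154406/612455))) = 1/(5745082 + √(-3096948 + (1915662/(-1/123539) + 2154406*(1/612455)))) = 1/(5745082 + √(-3096948 + (1915662*(-123539) + 2154406/612455))) = 1/(5745082 + √(-3096948 + (-236658967818 + 2154406/612455))) = 1/(5745082 + √(-3096948 - 144942968132818784/612455)) = 1/(5745082 + √(-144944864874106124/612455)) = 1/(5745082 + 2*I*√22193051804117666543605/612455)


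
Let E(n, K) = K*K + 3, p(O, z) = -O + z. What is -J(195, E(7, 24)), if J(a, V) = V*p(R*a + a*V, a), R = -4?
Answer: 64807470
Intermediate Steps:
p(O, z) = z - O
E(n, K) = 3 + K² (E(n, K) = K² + 3 = 3 + K²)
J(a, V) = V*(5*a - V*a) (J(a, V) = V*(a - (-4*a + a*V)) = V*(a - (-4*a + V*a)) = V*(a + (4*a - V*a)) = V*(5*a - V*a))
-J(195, E(7, 24)) = -(3 + 24²)*195*(5 - (3 + 24²)) = -(3 + 576)*195*(5 - (3 + 576)) = -579*195*(5 - 1*579) = -579*195*(5 - 579) = -579*195*(-574) = -1*(-64807470) = 64807470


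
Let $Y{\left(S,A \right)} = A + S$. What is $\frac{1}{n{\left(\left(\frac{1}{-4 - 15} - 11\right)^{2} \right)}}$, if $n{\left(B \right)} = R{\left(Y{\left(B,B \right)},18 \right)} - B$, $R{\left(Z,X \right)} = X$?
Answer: $- \frac{361}{37602} \approx -0.0096005$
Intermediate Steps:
$n{\left(B \right)} = 18 - B$
$\frac{1}{n{\left(\left(\frac{1}{-4 - 15} - 11\right)^{2} \right)}} = \frac{1}{18 - \left(\frac{1}{-4 - 15} - 11\right)^{2}} = \frac{1}{18 - \left(\frac{1}{-19} - 11\right)^{2}} = \frac{1}{18 - \left(- \frac{1}{19} - 11\right)^{2}} = \frac{1}{18 - \left(- \frac{210}{19}\right)^{2}} = \frac{1}{18 - \frac{44100}{361}} = \frac{1}{- \frac{37602}{361}} = - \frac{361}{37602}$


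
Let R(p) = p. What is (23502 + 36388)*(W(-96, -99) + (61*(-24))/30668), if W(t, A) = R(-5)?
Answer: -2317802890/7667 ≈ -3.0231e+5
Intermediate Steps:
W(t, A) = -5
(23502 + 36388)*(W(-96, -99) + (61*(-24))/30668) = (23502 + 36388)*(-5 + (61*(-24))/30668) = 59890*(-5 - 1464*1/30668) = 59890*(-5 - 366/7667) = 59890*(-38701/7667) = -2317802890/7667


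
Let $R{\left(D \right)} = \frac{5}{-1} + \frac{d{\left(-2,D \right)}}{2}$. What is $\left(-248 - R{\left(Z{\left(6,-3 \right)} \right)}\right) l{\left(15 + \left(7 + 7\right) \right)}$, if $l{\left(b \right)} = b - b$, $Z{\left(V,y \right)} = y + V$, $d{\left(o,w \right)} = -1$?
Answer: $0$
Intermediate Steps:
$Z{\left(V,y \right)} = V + y$
$R{\left(D \right)} = - \frac{11}{2}$ ($R{\left(D \right)} = \frac{5}{-1} - \frac{1}{2} = 5 \left(-1\right) - \frac{1}{2} = -5 - \frac{1}{2} = - \frac{11}{2}$)
$l{\left(b \right)} = 0$
$\left(-248 - R{\left(Z{\left(6,-3 \right)} \right)}\right) l{\left(15 + \left(7 + 7\right) \right)} = \left(-248 - - \frac{11}{2}\right) 0 = \left(-248 + \frac{11}{2}\right) 0 = \left(- \frac{485}{2}\right) 0 = 0$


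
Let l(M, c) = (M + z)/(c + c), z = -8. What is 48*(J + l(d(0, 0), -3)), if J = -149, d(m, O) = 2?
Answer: -7104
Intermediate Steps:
l(M, c) = (-8 + M)/(2*c) (l(M, c) = (M - 8)/(c + c) = (-8 + M)/((2*c)) = (-8 + M)*(1/(2*c)) = (-8 + M)/(2*c))
48*(J + l(d(0, 0), -3)) = 48*(-149 + (1/2)*(-8 + 2)/(-3)) = 48*(-149 + (1/2)*(-1/3)*(-6)) = 48*(-149 + 1) = 48*(-148) = -7104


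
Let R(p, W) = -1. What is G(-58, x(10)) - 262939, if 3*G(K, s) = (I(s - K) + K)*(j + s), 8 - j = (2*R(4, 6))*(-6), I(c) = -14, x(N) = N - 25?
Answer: -262483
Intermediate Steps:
x(N) = -25 + N
j = -4 (j = 8 - 2*(-1)*(-6) = 8 - (-2)*(-6) = 8 - 1*12 = 8 - 12 = -4)
G(K, s) = (-14 + K)*(-4 + s)/3 (G(K, s) = ((-14 + K)*(-4 + s))/3 = (-14 + K)*(-4 + s)/3)
G(-58, x(10)) - 262939 = (56/3 - 14*(-25 + 10)/3 - 4/3*(-58) + (⅓)*(-58)*(-25 + 10)) - 262939 = (56/3 - 14/3*(-15) + 232/3 + (⅓)*(-58)*(-15)) - 262939 = (56/3 + 70 + 232/3 + 290) - 262939 = 456 - 262939 = -262483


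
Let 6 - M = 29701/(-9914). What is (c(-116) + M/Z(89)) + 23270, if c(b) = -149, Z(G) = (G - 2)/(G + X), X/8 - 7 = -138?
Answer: 19856750263/862518 ≈ 23022.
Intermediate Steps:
M = 89185/9914 (M = 6 - 29701/(-9914) = 6 - 29701*(-1)/9914 = 6 - 1*(-29701/9914) = 6 + 29701/9914 = 89185/9914 ≈ 8.9959)
X = -1048 (X = 56 + 8*(-138) = 56 - 1104 = -1048)
Z(G) = (-2 + G)/(-1048 + G) (Z(G) = (G - 2)/(G - 1048) = (-2 + G)/(-1048 + G))
(c(-116) + M/Z(89)) + 23270 = (-149 + 89185/(9914*(((-2 + 89)/(-1048 + 89))))) + 23270 = (-149 + 89185/(9914*((87/(-959))))) + 23270 = (-149 + 89185/(9914*((-1/959*87)))) + 23270 = (-149 + 89185/(9914*(-87/959))) + 23270 = (-149 + (89185/9914)*(-959/87)) + 23270 = (-149 - 85528415/862518) + 23270 = -214043597/862518 + 23270 = 19856750263/862518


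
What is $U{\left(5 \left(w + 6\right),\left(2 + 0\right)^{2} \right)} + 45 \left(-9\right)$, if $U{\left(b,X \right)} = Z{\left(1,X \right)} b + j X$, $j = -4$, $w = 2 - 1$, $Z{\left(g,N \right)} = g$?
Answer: $-386$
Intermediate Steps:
$w = 1$
$U{\left(b,X \right)} = b - 4 X$ ($U{\left(b,X \right)} = 1 b - 4 X = b - 4 X$)
$U{\left(5 \left(w + 6\right),\left(2 + 0\right)^{2} \right)} + 45 \left(-9\right) = \left(5 \left(1 + 6\right) - 4 \left(2 + 0\right)^{2}\right) + 45 \left(-9\right) = \left(5 \cdot 7 - 4 \cdot 2^{2}\right) - 405 = \left(35 - 16\right) - 405 = 19 - 405 = -386$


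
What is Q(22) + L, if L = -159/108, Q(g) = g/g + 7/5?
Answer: 167/180 ≈ 0.92778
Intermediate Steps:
Q(g) = 12/5 (Q(g) = 1 + 7*(1/5) = 1 + 7/5 = 12/5)
L = -53/36 (L = -159*1/108 = -53/36 ≈ -1.4722)
Q(22) + L = 12/5 - 53/36 = 167/180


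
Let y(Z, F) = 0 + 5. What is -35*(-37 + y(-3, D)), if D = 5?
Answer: 1120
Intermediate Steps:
y(Z, F) = 5
-35*(-37 + y(-3, D)) = -35*(-37 + 5) = -35*(-32) = 1120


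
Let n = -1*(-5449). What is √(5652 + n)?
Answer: √11101 ≈ 105.36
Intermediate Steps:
n = 5449
√(5652 + n) = √(5652 + 5449) = √11101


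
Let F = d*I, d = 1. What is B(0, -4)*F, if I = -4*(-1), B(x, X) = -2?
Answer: -8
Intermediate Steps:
I = 4
F = 4 (F = 1*4 = 4)
B(0, -4)*F = -2*4 = -8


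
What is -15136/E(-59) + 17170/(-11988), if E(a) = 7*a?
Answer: 87179579/2475522 ≈ 35.217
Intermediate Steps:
-15136/E(-59) + 17170/(-11988) = -15136/(7*(-59)) + 17170/(-11988) = -15136/(-413) + 17170*(-1/11988) = -15136*(-1/413) - 8585/5994 = 15136/413 - 8585/5994 = 87179579/2475522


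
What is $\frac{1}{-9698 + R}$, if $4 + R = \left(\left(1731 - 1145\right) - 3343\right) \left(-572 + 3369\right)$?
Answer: $- \frac{1}{7721031} \approx -1.2952 \cdot 10^{-7}$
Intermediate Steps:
$R = -7711333$ ($R = -4 + \left(\left(1731 - 1145\right) - 3343\right) \left(-572 + 3369\right) = -4 + \left(\left(1731 - 1145\right) - 3343\right) 2797 = -4 + \left(586 - 3343\right) 2797 = -4 - 7711329 = -7711333$)
$\frac{1}{-9698 + R} = \frac{1}{-9698 - 7711333} = \frac{1}{-7721031} = - \frac{1}{7721031}$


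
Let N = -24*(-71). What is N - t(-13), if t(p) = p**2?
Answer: 1535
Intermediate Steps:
N = 1704
N - t(-13) = 1704 - 1*(-13)**2 = 1704 - 1*169 = 1704 - 169 = 1535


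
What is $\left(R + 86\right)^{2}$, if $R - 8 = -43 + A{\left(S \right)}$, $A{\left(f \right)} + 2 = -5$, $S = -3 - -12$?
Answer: $1936$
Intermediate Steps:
$S = 9$ ($S = -3 + 12 = 9$)
$A{\left(f \right)} = -7$ ($A{\left(f \right)} = -2 - 5 = -7$)
$R = -42$ ($R = 8 - 50 = -42$)
$\left(R + 86\right)^{2} = \left(-42 + 86\right)^{2} = 44^{2} = 1936$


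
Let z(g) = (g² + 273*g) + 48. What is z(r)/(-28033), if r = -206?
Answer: 13754/28033 ≈ 0.49064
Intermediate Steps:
z(g) = 48 + g² + 273*g
z(r)/(-28033) = (48 + (-206)² + 273*(-206))/(-28033) = (48 + 42436 - 56238)*(-1/28033) = -13754*(-1/28033) = 13754/28033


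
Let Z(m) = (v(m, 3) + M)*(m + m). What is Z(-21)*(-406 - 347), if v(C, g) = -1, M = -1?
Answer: -63252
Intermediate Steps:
Z(m) = -4*m (Z(m) = (-1 - 1)*(m + m) = -4*m)
Z(-21)*(-406 - 347) = (-4*(-21))*(-406 - 347) = 84*(-753) = -63252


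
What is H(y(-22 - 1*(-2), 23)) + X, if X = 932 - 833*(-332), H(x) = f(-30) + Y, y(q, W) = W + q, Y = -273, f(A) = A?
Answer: 277185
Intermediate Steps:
H(x) = -303 (H(x) = -30 - 273 = -303)
X = 277488 (X = 932 + 276556 = 277488)
H(y(-22 - 1*(-2), 23)) + X = -303 + 277488 = 277185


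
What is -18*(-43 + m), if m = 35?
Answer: 144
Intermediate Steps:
-18*(-43 + m) = -18*(-43 + 35) = -18*(-8) = 144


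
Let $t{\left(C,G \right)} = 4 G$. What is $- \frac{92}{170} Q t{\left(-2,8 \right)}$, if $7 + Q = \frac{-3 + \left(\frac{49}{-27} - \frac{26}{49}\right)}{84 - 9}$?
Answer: $\frac{1032824384}{8434125} \approx 122.46$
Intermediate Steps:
$Q = - \frac{701647}{99225}$ ($Q = -7 + \frac{-3 + \left(\frac{49}{-27} - \frac{26}{49}\right)}{84 - 9} = -7 + \frac{-3 + \left(49 \left(- \frac{1}{27}\right) - \frac{26}{49}\right)}{75} = -7 + \left(-3 - \frac{3103}{1323}\right) \frac{1}{75} = -7 - \frac{7072}{99225} = - \frac{701647}{99225} \approx -7.0713$)
$- \frac{92}{170} Q t{\left(-2,8 \right)} = - \frac{92}{170} \left(- \frac{701647}{99225}\right) 4 \cdot 8 = \left(-92\right) \frac{1}{170} \left(- \frac{701647}{99225}\right) 32 = \left(- \frac{46}{85}\right) \left(- \frac{701647}{99225}\right) 32 = \frac{32275762}{8434125} \cdot 32 = \frac{1032824384}{8434125}$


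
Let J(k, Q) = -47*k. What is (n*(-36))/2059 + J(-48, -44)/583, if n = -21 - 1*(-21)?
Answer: 2256/583 ≈ 3.8696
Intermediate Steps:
n = 0 (n = -21 + 21 = 0)
(n*(-36))/2059 + J(-48, -44)/583 = (0*(-36))/2059 - 47*(-48)/583 = 0*(1/2059) + 2256*(1/583) = 0 + 2256/583 = 2256/583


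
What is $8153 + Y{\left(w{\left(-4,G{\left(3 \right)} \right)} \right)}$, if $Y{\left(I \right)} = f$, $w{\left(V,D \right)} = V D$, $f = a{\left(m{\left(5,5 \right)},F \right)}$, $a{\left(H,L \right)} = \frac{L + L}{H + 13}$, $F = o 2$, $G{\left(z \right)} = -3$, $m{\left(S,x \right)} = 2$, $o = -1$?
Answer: $\frac{122291}{15} \approx 8152.7$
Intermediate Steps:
$F = -2$ ($F = \left(-1\right) 2 = -2$)
$a{\left(H,L \right)} = \frac{2 L}{13 + H}$
$f = - \frac{4}{15}$ ($f = 2 \left(-2\right) \frac{1}{13 + 2} = 2 \left(-2\right) \frac{1}{15} = - \frac{4}{15} \approx -0.26667$)
$w{\left(V,D \right)} = D V$
$Y{\left(I \right)} = - \frac{4}{15}$
$8153 + Y{\left(w{\left(-4,G{\left(3 \right)} \right)} \right)} = 8153 - \frac{4}{15} = \frac{122291}{15}$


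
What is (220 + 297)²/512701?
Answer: 267289/512701 ≈ 0.52133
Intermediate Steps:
(220 + 297)²/512701 = 517²*(1/512701) = 267289*(1/512701) = 267289/512701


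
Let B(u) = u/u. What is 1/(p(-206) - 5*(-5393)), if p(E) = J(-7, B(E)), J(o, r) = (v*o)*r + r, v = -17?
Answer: 1/27085 ≈ 3.6921e-5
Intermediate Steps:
B(u) = 1
J(o, r) = r - 17*o*r (J(o, r) = (-17*o)*r + r = -17*o*r + r = r - 17*o*r)
p(E) = 120 (p(E) = 1*(1 - 17*(-7)) = 1*(1 + 119) = 1*120 = 120)
1/(p(-206) - 5*(-5393)) = 1/(120 - 5*(-5393)) = 1/(120 + 26965) = 1/27085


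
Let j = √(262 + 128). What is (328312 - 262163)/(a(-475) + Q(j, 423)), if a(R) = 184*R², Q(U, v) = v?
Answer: 66149/41515423 ≈ 0.0015934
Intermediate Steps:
j = √390 ≈ 19.748
(328312 - 262163)/(a(-475) + Q(j, 423)) = (328312 - 262163)/(184*(-475)² + 423) = 66149/(184*225625 + 423) = 66149/(41515000 + 423) = 66149/41515423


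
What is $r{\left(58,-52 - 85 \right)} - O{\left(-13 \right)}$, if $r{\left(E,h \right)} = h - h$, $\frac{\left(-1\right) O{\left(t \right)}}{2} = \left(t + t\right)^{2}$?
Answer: $1352$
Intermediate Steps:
$O{\left(t \right)} = - 8 t^{2}$ ($O{\left(t \right)} = - 2 \left(t + t\right)^{2} = - 2 \left(2 t\right)^{2} = - 2 \cdot 4 t^{2} = - 8 t^{2}$)
$r{\left(E,h \right)} = 0$
$r{\left(58,-52 - 85 \right)} - O{\left(-13 \right)} = 0 - - 8 \left(-13\right)^{2} = 0 - \left(-8\right) 169 = 0 - -1352 = 0 + 1352 = 1352$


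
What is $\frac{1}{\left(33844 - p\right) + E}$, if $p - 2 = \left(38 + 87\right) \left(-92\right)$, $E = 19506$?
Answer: $\frac{1}{64848} \approx 1.5421 \cdot 10^{-5}$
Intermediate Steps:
$p = -11498$ ($p = 2 + \left(38 + 87\right) \left(-92\right) = 2 + 125 \left(-92\right) = 2 - 11500 = -11498$)
$\frac{1}{\left(33844 - p\right) + E} = \frac{1}{\left(33844 - -11498\right) + 19506} = \frac{1}{\left(33844 + 11498\right) + 19506} = \frac{1}{45342 + 19506} = \frac{1}{64848}$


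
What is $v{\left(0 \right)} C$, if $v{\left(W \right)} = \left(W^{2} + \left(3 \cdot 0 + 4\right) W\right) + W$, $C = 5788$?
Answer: $0$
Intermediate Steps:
$v{\left(W \right)} = W^{2} + 5 W$ ($v{\left(W \right)} = \left(W^{2} + \left(0 + 4\right) W\right) + W = \left(W^{2} + 4 W\right) + W = W^{2} + 5 W$)
$v{\left(0 \right)} C = 0 \left(5 + 0\right) 5788 = 0 \cdot 5 \cdot 5788 = 0 \cdot 5788 = 0$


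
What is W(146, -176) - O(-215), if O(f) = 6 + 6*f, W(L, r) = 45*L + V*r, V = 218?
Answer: -30514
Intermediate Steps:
W(L, r) = 45*L + 218*r
W(146, -176) - O(-215) = (45*146 + 218*(-176)) - (6 + 6*(-215)) = (6570 - 38368) - (6 - 1290) = -31798 - 1*(-1284) = -31798 + 1284 = -30514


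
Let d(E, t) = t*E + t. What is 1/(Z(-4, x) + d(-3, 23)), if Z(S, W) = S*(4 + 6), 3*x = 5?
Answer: -1/86 ≈ -0.011628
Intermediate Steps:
x = 5/3 (x = (1/3)*5 = 5/3 ≈ 1.6667)
d(E, t) = t + E*t (d(E, t) = E*t + t = t + E*t)
Z(S, W) = 10*S (Z(S, W) = S*10 = 10*S)
1/(Z(-4, x) + d(-3, 23)) = 1/(10*(-4) + 23*(1 - 3)) = 1/(-40 + 23*(-2)) = 1/(-40 - 46) = 1/(-86) = -1/86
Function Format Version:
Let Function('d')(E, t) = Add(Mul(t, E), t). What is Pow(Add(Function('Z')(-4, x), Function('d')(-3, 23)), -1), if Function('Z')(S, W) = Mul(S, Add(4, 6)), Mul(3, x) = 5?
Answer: Rational(-1, 86) ≈ -0.011628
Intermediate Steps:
x = Rational(5, 3) (x = Mul(Rational(1, 3), 5) = Rational(5, 3) ≈ 1.6667)
Function('d')(E, t) = Add(t, Mul(E, t)) (Function('d')(E, t) = Add(Mul(E, t), t) = Add(t, Mul(E, t)))
Function('Z')(S, W) = Mul(10, S) (Function('Z')(S, W) = Mul(S, 10) = Mul(10, S))
Pow(Add(Function('Z')(-4, x), Function('d')(-3, 23)), -1) = Pow(Add(Mul(10, -4), Mul(23, Add(1, -3))), -1) = Pow(Add(-40, Mul(23, -2)), -1) = Pow(Add(-40, -46), -1) = Pow(-86, -1) = Rational(-1, 86)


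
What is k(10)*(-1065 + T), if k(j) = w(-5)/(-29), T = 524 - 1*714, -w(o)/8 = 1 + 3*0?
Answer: -10040/29 ≈ -346.21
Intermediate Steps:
w(o) = -8 (w(o) = -8*(1 + 3*0) = -8*(1 + 0) = -8*1 = -8)
T = -190 (T = 524 - 714 = -190)
k(j) = 8/29 (k(j) = -8/(-29) = -8*(-1/29) = 8/29)
k(10)*(-1065 + T) = 8*(-1065 - 190)/29 = (8/29)*(-1255) = -10040/29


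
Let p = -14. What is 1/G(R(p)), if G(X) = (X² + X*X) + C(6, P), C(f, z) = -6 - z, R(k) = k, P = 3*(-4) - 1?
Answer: 1/399 ≈ 0.0025063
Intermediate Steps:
P = -13 (P = -12 - 1 = -13)
G(X) = 7 + 2*X² (G(X) = (X² + X*X) + (-6 - 1*(-13)) = (X² + X²) + (-6 + 13) = 2*X² + 7 = 7 + 2*X²)
1/G(R(p)) = 1/(7 + 2*(-14)²) = 1/(7 + 2*196) = 1/(7 + 392) = 1/399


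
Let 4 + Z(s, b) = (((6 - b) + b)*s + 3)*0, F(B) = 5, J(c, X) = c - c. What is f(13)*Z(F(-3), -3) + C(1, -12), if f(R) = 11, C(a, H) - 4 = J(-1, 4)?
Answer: -40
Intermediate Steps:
J(c, X) = 0
C(a, H) = 4 (C(a, H) = 4 + 0 = 4)
Z(s, b) = -4 (Z(s, b) = -4 + (((6 - b) + b)*s + 3)*0 = -4 + (6*s + 3)*0 = -4 + (3 + 6*s)*0 = -4 + 0 = -4)
f(13)*Z(F(-3), -3) + C(1, -12) = 11*(-4) + 4 = -44 + 4 = -40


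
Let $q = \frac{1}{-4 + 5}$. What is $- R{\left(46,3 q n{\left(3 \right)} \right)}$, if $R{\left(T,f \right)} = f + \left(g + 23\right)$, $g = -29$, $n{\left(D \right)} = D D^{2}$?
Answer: $-75$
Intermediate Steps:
$n{\left(D \right)} = D^{3}$
$q = 1$ ($q = 1^{-1} = 1$)
$R{\left(T,f \right)} = -6 + f$ ($R{\left(T,f \right)} = f + \left(-29 + 23\right) = f - 6 = -6 + f$)
$- R{\left(46,3 q n{\left(3 \right)} \right)} = - (-6 + 3 \cdot 1 \cdot 3^{3}) = - (-6 + 3 \cdot 27) = - (-6 + 81) = \left(-1\right) 75 = -75$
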